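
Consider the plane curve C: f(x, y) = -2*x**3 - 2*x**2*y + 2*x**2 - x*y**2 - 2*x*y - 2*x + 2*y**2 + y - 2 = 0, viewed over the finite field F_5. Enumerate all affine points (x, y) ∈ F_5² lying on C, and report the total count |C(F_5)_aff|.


Affine F_5-points: {(1, 4), (2, 1)}; count = 2.

For each of the 25 pairs (x, y) ∈ F_5², evaluate f(x, y) mod 5. Record the zeros.
  x = 0: [0↦3, 1↦1, 2↦3, 3↦4, 4↦4]  zeros at y ∈ ∅
  x = 1: [0↦1, 1↦4, 2↦4, 3↦1, 4↦0]  zeros at y ∈ {4}
  x = 2: [0↦1, 1↦0, 2↦4, 3↦3, 4↦2]  zeros at y ∈ {1}
  x = 3: [0↦1, 1↦2, 2↦1, 3↦3, 4↦3]  zeros at y ∈ ∅
  x = 4: [0↦4, 1↦3, 2↦3, 3↦4, 4↦1]  zeros at y ∈ ∅
Collecting zeros: affine points = {(1, 4), (2, 1)}.
Total count |C(F_5)_aff| = 2.


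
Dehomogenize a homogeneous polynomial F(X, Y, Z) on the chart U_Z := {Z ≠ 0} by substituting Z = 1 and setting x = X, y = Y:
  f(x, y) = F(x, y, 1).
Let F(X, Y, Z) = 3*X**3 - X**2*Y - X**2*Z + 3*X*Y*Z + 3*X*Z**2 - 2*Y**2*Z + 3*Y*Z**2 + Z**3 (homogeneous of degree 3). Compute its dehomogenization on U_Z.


f(x, y) = 3*x**3 - x**2*y - x**2 + 3*x*y + 3*x - 2*y**2 + 3*y + 1

On U_Z we set Z = 1. Each monomial c·X^i·Y^j·Z^k in F becomes c·x^i·y^j·1^k = c·x^i·y^j.
Substituting Z = 1: F(X, Y, 1) = 3*x**3 - x**2*y - x**2 + 3*x*y + 3*x - 2*y**2 + 3*y + 1.
Note: deg(f) ≤ deg(F) = 3; strict inequality happens when F is divisible by Z (lost terms).


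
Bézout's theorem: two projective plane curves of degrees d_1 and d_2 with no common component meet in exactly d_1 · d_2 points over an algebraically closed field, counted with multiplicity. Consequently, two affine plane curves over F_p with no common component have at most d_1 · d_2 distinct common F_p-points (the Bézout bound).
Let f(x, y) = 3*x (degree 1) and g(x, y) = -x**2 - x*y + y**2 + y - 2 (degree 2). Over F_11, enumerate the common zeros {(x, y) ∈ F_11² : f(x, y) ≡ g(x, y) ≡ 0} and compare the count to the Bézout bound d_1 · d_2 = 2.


Common zeros: {(0, 1), (0, 9)}; count = 2; Bézout bound = 2.

deg(f) = 1, deg(g) = 2, so Bézout bound = 2.
Scan x ∈ F_11. For each x, list the y ∈ F_11 with f(x, y) ≡ 0 and those with g(x, y) ≡ 0 (mod 11); the common zeros in that column are the intersection.
  x = 0: f ≡ 0 at y ∈ {0, 1, 2, 3, 4, 5, 6, 7, 8, 9, 10}; g ≡ 0 at y ∈ {1, 9}; common: {1, 9}.
  x = 1: f ≡ 0 at y ∈ ∅; g ≡ 0 at y ∈ {5, 6}; common: ∅.
  x = 2: f ≡ 0 at y ∈ ∅; g ≡ 0 at y ∈ {3, 9}; common: ∅.
  x = 3: f ≡ 0 at y ∈ ∅; g ≡ 0 at y ∈ {0, 2}; common: ∅.
  x = 4: f ≡ 0 at y ∈ ∅; g ≡ 0 at y ∈ {6, 8}; common: ∅.
  x = 5: f ≡ 0 at y ∈ ∅; g ≡ 0 at y ∈ {5, 10}; common: ∅.
  x = 6: f ≡ 0 at y ∈ ∅; g ≡ 0 at y ∈ {2, 3}; common: ∅.
  x = 7: f ≡ 0 at y ∈ ∅; g ≡ 0 at y ∈ {7, 10}; common: ∅.
  x = 8: f ≡ 0 at y ∈ ∅; g ≡ 0 at y ∈ {0, 7}; common: ∅.
  x = 9: f ≡ 0 at y ∈ ∅; g ≡ 0 at y ∈ {4}; common: ∅.
  x = 10: f ≡ 0 at y ∈ ∅; g ≡ 0 at y ∈ {1, 8}; common: ∅.
Collecting: common zeros = {(0, 1), (0, 9)}, so the count is 2.
Comparison with the Bézout bound: 2 ≤ 2 = deg(f)·deg(g), as expected for curves with no common component (the bound is attained).


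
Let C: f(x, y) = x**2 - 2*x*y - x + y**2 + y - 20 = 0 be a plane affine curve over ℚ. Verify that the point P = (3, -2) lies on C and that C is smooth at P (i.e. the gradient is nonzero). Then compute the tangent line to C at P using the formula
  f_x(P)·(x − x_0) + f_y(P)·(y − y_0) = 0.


Tangent line at P: 9*x - 9*y - 45 = 0.

Step 1: f(3, -2) = 0, so P lies on C.
Step 2: partial derivatives
  f_x(x, y) = 2*x - 2*y - 1, f_y(x, y) = -2*x + 2*y + 1.
  f_x(P) = 9, f_y(P) = -9 (gradient nonzero, so P is smooth).
Step 3: tangent line at P: 9·(x − 3) + -9·(y − -2) = 0.
Expanding: 9*x - 9*y - 45 = 0.


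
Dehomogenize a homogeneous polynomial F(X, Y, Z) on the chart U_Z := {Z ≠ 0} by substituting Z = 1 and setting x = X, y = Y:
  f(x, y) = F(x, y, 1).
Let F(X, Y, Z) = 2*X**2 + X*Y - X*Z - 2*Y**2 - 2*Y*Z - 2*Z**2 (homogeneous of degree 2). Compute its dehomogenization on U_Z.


f(x, y) = 2*x**2 + x*y - x - 2*y**2 - 2*y - 2

On U_Z we set Z = 1. Each monomial c·X^i·Y^j·Z^k in F becomes c·x^i·y^j·1^k = c·x^i·y^j.
Substituting Z = 1: F(X, Y, 1) = 2*x**2 + x*y - x - 2*y**2 - 2*y - 2.
Note: deg(f) ≤ deg(F) = 2; strict inequality happens when F is divisible by Z (lost terms).


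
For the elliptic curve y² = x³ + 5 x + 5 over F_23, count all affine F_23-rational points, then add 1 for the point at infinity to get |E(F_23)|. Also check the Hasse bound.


Affine points = {(2, 0), (3, 1), (3, 22), (13, 6), (13, 17), (14, 6), (14, 17), (16, 8), (16, 15), (17, 9), (17, 14), (18, 4), (18, 19), (19, 6), (19, 17), (20, 3), (20, 20)}; affine count = 17; |E(F_23)| = 18.

Discriminant check: Δ ∝ 4a³ + 27b² = 4·5³ + 27·5² = 4·125 + 27·25 ≡ 2 (mod 23). Nonzero ⇒ E is nonsingular.
For each x ∈ F_23, compute rhs = x³ + 5·x + 5 mod 23, then count y ∈ F_23 with y² ≡ rhs.
  x = 0: rhs = 5, matching y values: none (0 points).
  x = 1: rhs = 11, matching y values: none (0 points).
  x = 2: rhs = 0, matching y values: 0 (1 points).
  x = 3: rhs = 1, matching y values: 1, 22 (2 points).
  x = 4: rhs = 20, matching y values: none (0 points).
  x = 5: rhs = 17, matching y values: none (0 points).
  x = 6: rhs = 21, matching y values: none (0 points).
  x = 7: rhs = 15, matching y values: none (0 points).
  x = 8: rhs = 5, matching y values: none (0 points).
  x = 9: rhs = 20, matching y values: none (0 points).
  x = 10: rhs = 20, matching y values: none (0 points).
  x = 11: rhs = 11, matching y values: none (0 points).
  x = 12: rhs = 22, matching y values: none (0 points).
  x = 13: rhs = 13, matching y values: 6, 17 (2 points).
  x = 14: rhs = 13, matching y values: 6, 17 (2 points).
  x = 15: rhs = 5, matching y values: none (0 points).
  x = 16: rhs = 18, matching y values: 8, 15 (2 points).
  x = 17: rhs = 12, matching y values: 9, 14 (2 points).
  x = 18: rhs = 16, matching y values: 4, 19 (2 points).
  x = 19: rhs = 13, matching y values: 6, 17 (2 points).
  x = 20: rhs = 9, matching y values: 3, 20 (2 points).
  x = 21: rhs = 10, matching y values: none (0 points).
  x = 22: rhs = 22, matching y values: none (0 points).
Total affine count: 17.
Full point count |E(F_23)| = 17 + 1 = 18.
Hasse bound: |18 − (23+1)| = |-6| = 6 ≤ 2√23 ≈ 9.5917 ✓.


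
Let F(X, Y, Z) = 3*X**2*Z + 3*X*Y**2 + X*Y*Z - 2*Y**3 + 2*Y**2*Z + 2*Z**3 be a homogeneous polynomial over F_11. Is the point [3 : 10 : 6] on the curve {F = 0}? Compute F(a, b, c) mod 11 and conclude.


F(3,10,6) ≡ 5 (mod 11); P is NOT on the curve.

Evaluate F(3, 10, 6) term-by-term (mod 11).
  3*X**2*Z ↦ 3·9·1·6 = 162
  3*X*Y**2 ↦ 3·3·100·1 = 900
  X*Y*Z ↦ 1·3·10·6 = 180
  -2*Y**3 ↦ -2·1·1000·1 = -2000
  2*Y**2*Z ↦ 2·1·100·6 = 1200
  2*Z**3 ↦ 2·1·1·216 = 432
Sum: F(3, 10, 6) = (162) + (900) + (180) + (-2000) + (1200) + (432) = 874.
Reducing mod 11: 874 ≡ 5 (mod 11).
Since F(a, b, c) ≡ 5 ≠ 0 (mod 11), P does NOT lie on the curve.


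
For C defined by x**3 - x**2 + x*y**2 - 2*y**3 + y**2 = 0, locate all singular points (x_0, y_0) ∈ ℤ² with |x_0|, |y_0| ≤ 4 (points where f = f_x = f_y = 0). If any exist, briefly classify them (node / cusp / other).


Singular points: {(0, 0)}; classification: node.

Compute partial derivatives:
  f_x = 3*x**2 - 2*x + y**2.
  f_y = 2*x*y - 6*y**2 + 2*y.
Scan x_0 ∈ {−4, ..., 4}. For each x_0, f_y(x_0, y) is a polynomial in y; find its integer roots y ∈ {−4, ..., 4}, then test f_x and f at those candidates.
  x = -4: f_y(-4, y) = -6*y**2 - 6*y; vanishes at y ∈ {-1, 0}. (-4, -1): f_x = 57 ≠ 0; (-4, 0): f_x = 56 ≠ 0.
  x = -3: f_y(-3, y) = -6*y**2 - 4*y; vanishes at y ∈ {0}. (-3, 0): f_x = 33 ≠ 0.
  x = -2: f_y(-2, y) = -6*y**2 - 2*y; vanishes at y ∈ {0}. (-2, 0): f_x = 16 ≠ 0.
  x = -1: f_y(-1, y) = -6*y**2; vanishes at y ∈ {0}. (-1, 0): f_x = 5 ≠ 0.
  x = 0: f_y(0, y) = -6*y**2 + 2*y; vanishes at y ∈ {0}. (0, 0): f_x = 0, f = 0 — SINGULAR.
  x = 1: f_y(1, y) = -6*y**2 + 4*y; vanishes at y ∈ {0}. (1, 0): f_x = 1 ≠ 0.
  x = 2: f_y(2, y) = -6*y**2 + 6*y; vanishes at y ∈ {0, 1}. (2, 0): f_x = 8 ≠ 0; (2, 1): f_x = 9 ≠ 0.
  x = 3: f_y(3, y) = -6*y**2 + 8*y; vanishes at y ∈ {0}. (3, 0): f_x = 21 ≠ 0.
  x = 4: f_y(4, y) = -6*y**2 + 10*y; vanishes at y ∈ {0}. (4, 0): f_x = 40 ≠ 0.
Only singular point on the grid: (0, 0).
Classify: substitute x = 0 + u, y = 0 + v and expand: f = u**3 - u**2 + u*v**2 - 2*v**3 + v**2.
No constant or linear terms (consistent with a singular point). Quadratic part: -u**2 + v**2. Cubic part: u**3 + u*v**2 - 2*v**3.
The quadratic part v**2 - u**2 = (v − u)(v + u) splits into two distinct linear factors, so there are two distinct tangent lines y − 0 = ±(x − 0) — this is a node (ordinary double point).
Classification: node.


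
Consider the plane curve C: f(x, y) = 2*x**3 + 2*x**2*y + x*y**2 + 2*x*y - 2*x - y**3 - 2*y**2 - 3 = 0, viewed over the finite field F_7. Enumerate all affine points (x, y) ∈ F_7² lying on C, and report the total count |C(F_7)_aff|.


Affine F_7-points: {(1, 2), (1, 5), (1, 6), (2, 4), (2, 5), (4, 4), (6, 1), (6, 5)}; count = 8.

For each of the 49 pairs (x, y) ∈ F_7², evaluate f(x, y) mod 7. Record the zeros.
  x = 0: [0↦4, 1↦1, 2↦2, 3↦1, 4↦6, 5↦4, 6↦3]  zeros at y ∈ ∅
  x = 1: [0↦4, 1↦6, 2↦0, 3↦1, 4↦3, 5↦0, 6↦0]  zeros at y ∈ {2, 5, 6}
  x = 2: [0↦2, 1↦6, 2↦4, 3↦4, 4↦0, 5↦0, 6↦5]  zeros at y ∈ {4, 5}
  x = 3: [0↦3, 1↦6, 2↦5, 3↦1, 4↦2, 5↦2, 6↦2]  zeros at y ∈ ∅
  x = 4: [0↦5, 1↦4, 2↦1, 3↦4, 4↦0, 5↦4, 6↦3]  zeros at y ∈ {4}
  x = 5: [0↦6, 1↦5, 2↦4, 3↦4, 4↦6, 5↦4, 6↦6]  zeros at y ∈ ∅
  x = 6: [0↦4, 1↦0, 2↦5, 3↦6, 4↦4, 5↦0, 6↦2]  zeros at y ∈ {1, 5}
Collecting zeros: affine points = {(1, 2), (1, 5), (1, 6), (2, 4), (2, 5), (4, 4), (6, 1), (6, 5)}.
Total count |C(F_7)_aff| = 8.


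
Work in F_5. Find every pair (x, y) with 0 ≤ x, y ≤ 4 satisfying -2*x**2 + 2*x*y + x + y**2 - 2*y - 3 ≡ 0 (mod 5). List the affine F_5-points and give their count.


Affine F_5-points: {(0, 3), (0, 4), (1, 2), (1, 3), (2, 4), (4, 2)}; count = 6.

For each of the 25 pairs (x, y) ∈ F_5², evaluate f(x, y) mod 5. Record the zeros.
  x = 0: [0↦2, 1↦1, 2↦2, 3↦0, 4↦0]  zeros at y ∈ {3, 4}
  x = 1: [0↦1, 1↦2, 2↦0, 3↦0, 4↦2]  zeros at y ∈ {2, 3}
  x = 2: [0↦1, 1↦4, 2↦4, 3↦1, 4↦0]  zeros at y ∈ {4}
  x = 3: [0↦2, 1↦2, 2↦4, 3↦3, 4↦4]  zeros at y ∈ ∅
  x = 4: [0↦4, 1↦1, 2↦0, 3↦1, 4↦4]  zeros at y ∈ {2}
Collecting zeros: affine points = {(0, 3), (0, 4), (1, 2), (1, 3), (2, 4), (4, 2)}.
Total count |C(F_5)_aff| = 6.


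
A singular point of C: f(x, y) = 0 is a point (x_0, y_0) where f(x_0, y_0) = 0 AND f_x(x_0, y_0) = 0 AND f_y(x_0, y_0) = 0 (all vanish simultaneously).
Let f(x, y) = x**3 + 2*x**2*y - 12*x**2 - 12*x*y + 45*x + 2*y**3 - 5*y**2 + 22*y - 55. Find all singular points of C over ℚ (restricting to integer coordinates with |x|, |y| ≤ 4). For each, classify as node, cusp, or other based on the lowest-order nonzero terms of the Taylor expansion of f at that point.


Singular points: {(3, 1)}; classification: node.

Compute partial derivatives:
  f_x = 3*x**2 + 4*x*y - 24*x - 12*y + 45.
  f_y = 2*x**2 - 12*x + 6*y**2 - 10*y + 22.
Scan x_0 ∈ {−4, ..., 4}. For each x_0, f_y(x_0, y) is a polynomial in y; find its integer roots y ∈ {−4, ..., 4}, then test f_x and f at those candidates.
  x = -4: f_y(-4, y) = 6*y**2 - 10*y + 102; no integer root y with |y| ≤ 4.
  x = -3: f_y(-3, y) = 6*y**2 - 10*y + 76; no integer root y with |y| ≤ 4.
  x = -2: f_y(-2, y) = 6*y**2 - 10*y + 54; no integer root y with |y| ≤ 4.
  x = -1: f_y(-1, y) = 6*y**2 - 10*y + 36; no integer root y with |y| ≤ 4.
  x = 0: f_y(0, y) = 6*y**2 - 10*y + 22; no integer root y with |y| ≤ 4.
  x = 1: f_y(1, y) = 6*y**2 - 10*y + 12; no integer root y with |y| ≤ 4.
  x = 2: f_y(2, y) = 6*y**2 - 10*y + 6; no integer root y with |y| ≤ 4.
  x = 3: f_y(3, y) = 6*y**2 - 10*y + 4; vanishes at y ∈ {1}. (3, 1): f_x = 0, f = 0 — SINGULAR.
  x = 4: f_y(4, y) = 6*y**2 - 10*y + 6; no integer root y with |y| ≤ 4.
Only singular point on the grid: (3, 1).
Classify: substitute x = 3 + u, y = 1 + v and expand: f = u**3 + 2*u**2*v - u**2 + 2*v**3 + v**2.
No constant or linear terms (consistent with a singular point). Quadratic part: -u**2 + v**2. Cubic part: u**3 + 2*u**2*v + 2*v**3.
The quadratic part v**2 - u**2 = (v − u)(v + u) splits into two distinct linear factors, so there are two distinct tangent lines y − 1 = ±(x − 3) — this is a node (ordinary double point).
Classification: node.


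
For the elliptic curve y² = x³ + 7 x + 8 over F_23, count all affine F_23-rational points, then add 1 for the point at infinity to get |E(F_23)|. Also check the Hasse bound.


Affine points = {(0, 10), (0, 13), (1, 4), (1, 19), (4, 10), (4, 13), (6, 6), (6, 17), (7, 3), (7, 20), (8, 1), (8, 22), (9, 8), (9, 15), (11, 6), (11, 17), (12, 7), (12, 16), (17, 7), (17, 16), (18, 3), (18, 20), (19, 10), (19, 13), (20, 11), (20, 12), (21, 3), (21, 20), (22, 0)}; affine count = 29; |E(F_23)| = 30.

Discriminant check: Δ ∝ 4a³ + 27b² = 4·7³ + 27·8² = 4·343 + 27·64 ≡ 18 (mod 23). Nonzero ⇒ E is nonsingular.
For each x ∈ F_23, compute rhs = x³ + 7·x + 8 mod 23, then count y ∈ F_23 with y² ≡ rhs.
  x = 0: rhs = 8, matching y values: 10, 13 (2 points).
  x = 1: rhs = 16, matching y values: 4, 19 (2 points).
  x = 2: rhs = 7, matching y values: none (0 points).
  x = 3: rhs = 10, matching y values: none (0 points).
  x = 4: rhs = 8, matching y values: 10, 13 (2 points).
  x = 5: rhs = 7, matching y values: none (0 points).
  x = 6: rhs = 13, matching y values: 6, 17 (2 points).
  x = 7: rhs = 9, matching y values: 3, 20 (2 points).
  x = 8: rhs = 1, matching y values: 1, 22 (2 points).
  x = 9: rhs = 18, matching y values: 8, 15 (2 points).
  x = 10: rhs = 20, matching y values: none (0 points).
  x = 11: rhs = 13, matching y values: 6, 17 (2 points).
  x = 12: rhs = 3, matching y values: 7, 16 (2 points).
  x = 13: rhs = 19, matching y values: none (0 points).
  x = 14: rhs = 21, matching y values: none (0 points).
  x = 15: rhs = 15, matching y values: none (0 points).
  x = 16: rhs = 7, matching y values: none (0 points).
  x = 17: rhs = 3, matching y values: 7, 16 (2 points).
  x = 18: rhs = 9, matching y values: 3, 20 (2 points).
  x = 19: rhs = 8, matching y values: 10, 13 (2 points).
  x = 20: rhs = 6, matching y values: 11, 12 (2 points).
  x = 21: rhs = 9, matching y values: 3, 20 (2 points).
  x = 22: rhs = 0, matching y values: 0 (1 points).
Total affine count: 29.
Full point count |E(F_23)| = 29 + 1 = 30.
Hasse bound: |30 − (23+1)| = |6| = 6 ≤ 2√23 ≈ 9.5917 ✓.


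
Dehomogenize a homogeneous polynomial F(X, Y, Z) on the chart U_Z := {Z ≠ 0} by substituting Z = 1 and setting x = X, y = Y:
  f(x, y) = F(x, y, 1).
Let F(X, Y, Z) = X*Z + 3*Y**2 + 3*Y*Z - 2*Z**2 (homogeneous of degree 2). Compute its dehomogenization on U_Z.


f(x, y) = x + 3*y**2 + 3*y - 2

On U_Z we set Z = 1. Each monomial c·X^i·Y^j·Z^k in F becomes c·x^i·y^j·1^k = c·x^i·y^j.
Substituting Z = 1: F(X, Y, 1) = x + 3*y**2 + 3*y - 2.
Note: deg(f) ≤ deg(F) = 2; strict inequality happens when F is divisible by Z (lost terms).


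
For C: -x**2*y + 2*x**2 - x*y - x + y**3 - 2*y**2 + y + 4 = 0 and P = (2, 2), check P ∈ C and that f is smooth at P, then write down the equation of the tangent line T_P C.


Tangent line at P: -3*x - y + 8 = 0.

Step 1: f(2, 2) = 0, so P lies on C.
Step 2: partial derivatives
  f_x(x, y) = -2*x*y + 4*x - y - 1, f_y(x, y) = -x**2 - x + 3*y**2 - 4*y + 1.
  f_x(P) = -3, f_y(P) = -1 (gradient nonzero, so P is smooth).
Step 3: tangent line at P: -3·(x − 2) + -1·(y − 2) = 0.
Expanding: -3*x - y + 8 = 0.


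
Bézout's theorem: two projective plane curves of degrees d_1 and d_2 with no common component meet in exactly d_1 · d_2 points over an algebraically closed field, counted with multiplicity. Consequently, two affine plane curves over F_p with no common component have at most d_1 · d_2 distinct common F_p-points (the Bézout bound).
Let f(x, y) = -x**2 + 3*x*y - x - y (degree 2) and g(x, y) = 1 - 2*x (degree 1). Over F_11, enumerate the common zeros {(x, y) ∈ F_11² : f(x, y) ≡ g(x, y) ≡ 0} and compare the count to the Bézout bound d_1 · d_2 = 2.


Common zeros: {(6, 7)}; count = 1; Bézout bound = 2.

deg(f) = 2, deg(g) = 1, so Bézout bound = 2.
Scan x ∈ F_11. For each x, list the y ∈ F_11 with f(x, y) ≡ 0 and those with g(x, y) ≡ 0 (mod 11); the common zeros in that column are the intersection.
  x = 0: f ≡ 0 at y ∈ {0}; g ≡ 0 at y ∈ ∅; common: ∅.
  x = 1: f ≡ 0 at y ∈ {1}; g ≡ 0 at y ∈ ∅; common: ∅.
  x = 2: f ≡ 0 at y ∈ {10}; g ≡ 0 at y ∈ ∅; common: ∅.
  x = 3: f ≡ 0 at y ∈ {7}; g ≡ 0 at y ∈ ∅; common: ∅.
  x = 4: f ≡ 0 at y ∈ ∅; g ≡ 0 at y ∈ ∅; common: ∅.
  x = 5: f ≡ 0 at y ∈ {10}; g ≡ 0 at y ∈ ∅; common: ∅.
  x = 6: f ≡ 0 at y ∈ {7}; g ≡ 0 at y ∈ {0, 1, 2, 3, 4, 5, 6, 7, 8, 9, 10}; common: {7}.
  x = 7: f ≡ 0 at y ∈ {5}; g ≡ 0 at y ∈ ∅; common: ∅.
  x = 8: f ≡ 0 at y ∈ {6}; g ≡ 0 at y ∈ ∅; common: ∅.
  x = 9: f ≡ 0 at y ∈ {6}; g ≡ 0 at y ∈ ∅; common: ∅.
  x = 10: f ≡ 0 at y ∈ {0}; g ≡ 0 at y ∈ ∅; common: ∅.
Collecting: common zeros = {(6, 7)}, so the count is 1.
Comparison with the Bézout bound: 1 ≤ 2 = deg(f)·deg(g), as expected for curves with no common component (the affine F_11-count falls short of the bound because intersections may lie at infinity, over extension fields, or carry multiplicity).


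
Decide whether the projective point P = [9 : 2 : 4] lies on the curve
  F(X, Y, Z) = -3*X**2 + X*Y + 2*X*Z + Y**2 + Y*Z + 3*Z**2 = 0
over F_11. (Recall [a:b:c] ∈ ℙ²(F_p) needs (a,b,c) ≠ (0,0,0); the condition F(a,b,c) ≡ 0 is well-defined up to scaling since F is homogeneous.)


F(9,2,4) ≡ 6 (mod 11); P is NOT on the curve.

Evaluate F(9, 2, 4) term-by-term (mod 11).
  -3*X**2 ↦ -3·81·1·1 = -243
  X*Y ↦ 1·9·2·1 = 18
  2*X*Z ↦ 2·9·1·4 = 72
  Y**2 ↦ 1·1·4·1 = 4
  Y*Z ↦ 1·1·2·4 = 8
  3*Z**2 ↦ 3·1·1·16 = 48
Sum: F(9, 2, 4) = (-243) + (18) + (72) + (4) + (8) + (48) = -93.
Reducing mod 11: -93 ≡ 6 (mod 11).
Since F(a, b, c) ≡ 6 ≠ 0 (mod 11), P does NOT lie on the curve.


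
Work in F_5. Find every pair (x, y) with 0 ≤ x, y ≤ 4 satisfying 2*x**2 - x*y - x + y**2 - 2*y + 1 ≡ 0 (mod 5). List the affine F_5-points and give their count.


Affine F_5-points: {(0, 1), (1, 1), (1, 2), (3, 2), (3, 3), (4, 3)}; count = 6.

For each of the 25 pairs (x, y) ∈ F_5², evaluate f(x, y) mod 5. Record the zeros.
  x = 0: [0↦1, 1↦0, 2↦1, 3↦4, 4↦4]  zeros at y ∈ {1}
  x = 1: [0↦2, 1↦0, 2↦0, 3↦2, 4↦1]  zeros at y ∈ {1, 2}
  x = 2: [0↦2, 1↦4, 2↦3, 3↦4, 4↦2]  zeros at y ∈ ∅
  x = 3: [0↦1, 1↦2, 2↦0, 3↦0, 4↦2]  zeros at y ∈ {2, 3}
  x = 4: [0↦4, 1↦4, 2↦1, 3↦0, 4↦1]  zeros at y ∈ {3}
Collecting zeros: affine points = {(0, 1), (1, 1), (1, 2), (3, 2), (3, 3), (4, 3)}.
Total count |C(F_5)_aff| = 6.


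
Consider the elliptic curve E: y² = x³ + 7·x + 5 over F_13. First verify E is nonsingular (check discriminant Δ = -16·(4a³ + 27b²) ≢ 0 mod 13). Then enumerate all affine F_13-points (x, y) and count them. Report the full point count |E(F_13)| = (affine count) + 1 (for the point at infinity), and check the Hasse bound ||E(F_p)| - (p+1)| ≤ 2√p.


Affine points = {(1, 0), (2, 1), (2, 12), (3, 1), (3, 12), (5, 3), (5, 10), (6, 4), (6, 9), (8, 1), (8, 12), (9, 2), (9, 11), (10, 3), (10, 10), (11, 3), (11, 10), (12, 6), (12, 7)}; affine count = 19; |E(F_13)| = 20.

Discriminant check: Δ ∝ 4a³ + 27b² = 4·7³ + 27·5² = 4·343 + 27·25 ≡ 6 (mod 13). Nonzero ⇒ E is nonsingular.
For each x ∈ F_13, compute rhs = x³ + 7·x + 5 mod 13, then count y ∈ F_13 with y² ≡ rhs.
  x = 0: rhs = 5, matching y values: none (0 points).
  x = 1: rhs = 0, matching y values: 0 (1 points).
  x = 2: rhs = 1, matching y values: 1, 12 (2 points).
  x = 3: rhs = 1, matching y values: 1, 12 (2 points).
  x = 4: rhs = 6, matching y values: none (0 points).
  x = 5: rhs = 9, matching y values: 3, 10 (2 points).
  x = 6: rhs = 3, matching y values: 4, 9 (2 points).
  x = 7: rhs = 7, matching y values: none (0 points).
  x = 8: rhs = 1, matching y values: 1, 12 (2 points).
  x = 9: rhs = 4, matching y values: 2, 11 (2 points).
  x = 10: rhs = 9, matching y values: 3, 10 (2 points).
  x = 11: rhs = 9, matching y values: 3, 10 (2 points).
  x = 12: rhs = 10, matching y values: 6, 7 (2 points).
Total affine count: 19.
Full point count |E(F_13)| = 19 + 1 = 20.
Hasse bound: |20 − (13+1)| = |6| = 6 ≤ 2√13 ≈ 7.2111 ✓.


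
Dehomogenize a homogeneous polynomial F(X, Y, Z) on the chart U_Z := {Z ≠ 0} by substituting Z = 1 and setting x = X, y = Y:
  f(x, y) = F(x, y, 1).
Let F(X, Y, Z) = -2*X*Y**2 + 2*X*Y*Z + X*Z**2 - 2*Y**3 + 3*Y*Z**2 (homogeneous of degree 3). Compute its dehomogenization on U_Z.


f(x, y) = -2*x*y**2 + 2*x*y + x - 2*y**3 + 3*y

On U_Z we set Z = 1. Each monomial c·X^i·Y^j·Z^k in F becomes c·x^i·y^j·1^k = c·x^i·y^j.
Substituting Z = 1: F(X, Y, 1) = -2*x*y**2 + 2*x*y + x - 2*y**3 + 3*y.
Note: deg(f) ≤ deg(F) = 3; strict inequality happens when F is divisible by Z (lost terms).


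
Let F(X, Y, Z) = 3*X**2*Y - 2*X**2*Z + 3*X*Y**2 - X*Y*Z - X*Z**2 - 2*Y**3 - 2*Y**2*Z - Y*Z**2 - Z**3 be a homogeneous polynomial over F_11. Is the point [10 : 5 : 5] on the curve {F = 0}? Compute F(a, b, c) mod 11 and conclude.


F(10,5,5) ≡ 0 (mod 11); P is on the curve.

Evaluate F(10, 5, 5) term-by-term (mod 11).
  3*X**2*Y ↦ 3·100·5·1 = 1500
  -2*X**2*Z ↦ -2·100·1·5 = -1000
  3*X*Y**2 ↦ 3·10·25·1 = 750
  -X*Y*Z ↦ -1·10·5·5 = -250
  -X*Z**2 ↦ -1·10·1·25 = -250
  -2*Y**3 ↦ -2·1·125·1 = -250
  -2*Y**2*Z ↦ -2·1·25·5 = -250
  -Y*Z**2 ↦ -1·1·5·25 = -125
  -Z**3 ↦ -1·1·1·125 = -125
Sum: F(10, 5, 5) = (1500) + (-1000) + (750) + (-250) + (-250) + (-250) + (-250) + (-125) + (-125) = 0.
Reducing mod 11: 0 ≡ 0 (mod 11).
Since F(a, b, c) ≡ 0 (mod 11), P lies on the curve.


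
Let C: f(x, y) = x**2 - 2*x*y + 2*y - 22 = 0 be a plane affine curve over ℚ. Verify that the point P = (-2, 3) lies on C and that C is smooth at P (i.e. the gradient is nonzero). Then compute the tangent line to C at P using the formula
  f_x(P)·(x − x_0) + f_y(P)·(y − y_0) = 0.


Tangent line at P: -10*x + 6*y - 38 = 0.

Step 1: f(-2, 3) = 0, so P lies on C.
Step 2: partial derivatives
  f_x(x, y) = 2*x - 2*y, f_y(x, y) = 2 - 2*x.
  f_x(P) = -10, f_y(P) = 6 (gradient nonzero, so P is smooth).
Step 3: tangent line at P: -10·(x − -2) + 6·(y − 3) = 0.
Expanding: -10*x + 6*y - 38 = 0.


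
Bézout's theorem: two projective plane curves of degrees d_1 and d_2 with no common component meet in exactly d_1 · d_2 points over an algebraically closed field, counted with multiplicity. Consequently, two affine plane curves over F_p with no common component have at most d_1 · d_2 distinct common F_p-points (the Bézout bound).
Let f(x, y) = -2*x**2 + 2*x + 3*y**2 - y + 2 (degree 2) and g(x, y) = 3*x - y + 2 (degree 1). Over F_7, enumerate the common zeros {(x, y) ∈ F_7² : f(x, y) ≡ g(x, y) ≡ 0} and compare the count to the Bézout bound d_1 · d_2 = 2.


Common zeros: {(2, 1), (5, 3)}; count = 2; Bézout bound = 2.

deg(f) = 2, deg(g) = 1, so Bézout bound = 2.
Scan x ∈ F_7. For each x, list the y ∈ F_7 with f(x, y) ≡ 0 and those with g(x, y) ≡ 0 (mod 7); the common zeros in that column are the intersection.
  x = 0: f ≡ 0 at y ∈ ∅; g ≡ 0 at y ∈ {2}; common: ∅.
  x = 1: f ≡ 0 at y ∈ ∅; g ≡ 0 at y ∈ {5}; common: ∅.
  x = 2: f ≡ 0 at y ∈ {1, 4}; g ≡ 0 at y ∈ {1}; common: {1}.
  x = 3: f ≡ 0 at y ∈ {2, 3}; g ≡ 0 at y ∈ {4}; common: ∅.
  x = 4: f ≡ 0 at y ∈ ∅; g ≡ 0 at y ∈ {0}; common: ∅.
  x = 5: f ≡ 0 at y ∈ {2, 3}; g ≡ 0 at y ∈ {3}; common: {3}.
  x = 6: f ≡ 0 at y ∈ {1, 4}; g ≡ 0 at y ∈ {6}; common: ∅.
Collecting: common zeros = {(2, 1), (5, 3)}, so the count is 2.
Comparison with the Bézout bound: 2 ≤ 2 = deg(f)·deg(g), as expected for curves with no common component (the bound is attained).


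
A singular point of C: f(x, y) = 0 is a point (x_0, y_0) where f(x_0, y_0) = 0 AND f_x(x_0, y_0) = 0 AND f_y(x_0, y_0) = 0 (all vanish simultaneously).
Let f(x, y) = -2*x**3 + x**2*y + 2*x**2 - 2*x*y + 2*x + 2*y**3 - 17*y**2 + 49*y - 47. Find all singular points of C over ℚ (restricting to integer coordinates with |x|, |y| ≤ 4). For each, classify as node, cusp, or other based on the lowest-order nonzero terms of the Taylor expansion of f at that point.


Singular points: {(1, 3)}; classification: node.

Compute partial derivatives:
  f_x = -6*x**2 + 2*x*y + 4*x - 2*y + 2.
  f_y = x**2 - 2*x + 6*y**2 - 34*y + 49.
Scan x_0 ∈ {−4, ..., 4}. For each x_0, f_y(x_0, y) is a polynomial in y; find its integer roots y ∈ {−4, ..., 4}, then test f_x and f at those candidates.
  x = -4: f_y(-4, y) = 6*y**2 - 34*y + 73; no integer root y with |y| ≤ 4.
  x = -3: f_y(-3, y) = 6*y**2 - 34*y + 64; no integer root y with |y| ≤ 4.
  x = -2: f_y(-2, y) = 6*y**2 - 34*y + 57; no integer root y with |y| ≤ 4.
  x = -1: f_y(-1, y) = 6*y**2 - 34*y + 52; no integer root y with |y| ≤ 4.
  x = 0: f_y(0, y) = 6*y**2 - 34*y + 49; no integer root y with |y| ≤ 4.
  x = 1: f_y(1, y) = 6*y**2 - 34*y + 48; vanishes at y ∈ {3}. (1, 3): f_x = 0, f = 0 — SINGULAR.
  x = 2: f_y(2, y) = 6*y**2 - 34*y + 49; no integer root y with |y| ≤ 4.
  x = 3: f_y(3, y) = 6*y**2 - 34*y + 52; no integer root y with |y| ≤ 4.
  x = 4: f_y(4, y) = 6*y**2 - 34*y + 57; no integer root y with |y| ≤ 4.
Only singular point on the grid: (1, 3).
Classify: substitute x = 1 + u, y = 3 + v and expand: f = -2*u**3 + u**2*v - u**2 + 2*v**3 + v**2.
No constant or linear terms (consistent with a singular point). Quadratic part: -u**2 + v**2. Cubic part: -2*u**3 + u**2*v + 2*v**3.
The quadratic part v**2 - u**2 = (v − u)(v + u) splits into two distinct linear factors, so there are two distinct tangent lines y − 3 = ±(x − 1) — this is a node (ordinary double point).
Classification: node.


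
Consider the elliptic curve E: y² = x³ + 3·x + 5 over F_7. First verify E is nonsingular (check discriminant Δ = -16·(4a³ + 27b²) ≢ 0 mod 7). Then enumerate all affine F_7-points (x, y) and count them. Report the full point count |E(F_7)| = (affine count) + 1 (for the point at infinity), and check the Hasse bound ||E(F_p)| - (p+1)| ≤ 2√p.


Affine points = {(1, 3), (1, 4), (4, 2), (4, 5), (6, 1), (6, 6)}; affine count = 6; |E(F_7)| = 7.

Discriminant check: Δ ∝ 4a³ + 27b² = 4·3³ + 27·5² = 4·27 + 27·25 ≡ 6 (mod 7). Nonzero ⇒ E is nonsingular.
For each x ∈ F_7, compute rhs = x³ + 3·x + 5 mod 7, then count y ∈ F_7 with y² ≡ rhs.
  x = 0: rhs = 5, matching y values: none (0 points).
  x = 1: rhs = 2, matching y values: 3, 4 (2 points).
  x = 2: rhs = 5, matching y values: none (0 points).
  x = 3: rhs = 6, matching y values: none (0 points).
  x = 4: rhs = 4, matching y values: 2, 5 (2 points).
  x = 5: rhs = 5, matching y values: none (0 points).
  x = 6: rhs = 1, matching y values: 1, 6 (2 points).
Total affine count: 6.
Full point count |E(F_7)| = 6 + 1 = 7.
Hasse bound: |7 − (7+1)| = |-1| = 1 ≤ 2√7 ≈ 5.2915 ✓.


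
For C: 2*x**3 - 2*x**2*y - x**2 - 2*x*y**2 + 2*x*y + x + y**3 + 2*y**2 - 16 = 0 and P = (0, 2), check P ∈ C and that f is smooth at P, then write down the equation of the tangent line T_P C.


Tangent line at P: -3*x + 20*y - 40 = 0.

Step 1: f(0, 2) = 0, so P lies on C.
Step 2: partial derivatives
  f_x(x, y) = 6*x**2 - 4*x*y - 2*x - 2*y**2 + 2*y + 1, f_y(x, y) = -2*x**2 - 4*x*y + 2*x + 3*y**2 + 4*y.
  f_x(P) = -3, f_y(P) = 20 (gradient nonzero, so P is smooth).
Step 3: tangent line at P: -3·(x − 0) + 20·(y − 2) = 0.
Expanding: -3*x + 20*y - 40 = 0.


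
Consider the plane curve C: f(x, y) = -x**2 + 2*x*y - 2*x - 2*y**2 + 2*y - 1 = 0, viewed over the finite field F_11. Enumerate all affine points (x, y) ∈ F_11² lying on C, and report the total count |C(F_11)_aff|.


Affine F_11-points: {(10, 0)}; count = 1.

For each of the 121 pairs (x, y) ∈ F_11², evaluate f(x, y) mod 11. Record the zeros.
  x = 0: [0↦10, 1↦10, 2↦6, 3↦9, 4↦8, 5↦3, 6↦5, 7↦3, 8↦8, 9↦9, 10↦6]  zeros at y ∈ ∅
  x = 1: [0↦7, 1↦9, 2↦7, 3↦1, 4↦2, 5↦10, 6↦3, 7↦3, 8↦10, 9↦2, 10↦1]  zeros at y ∈ ∅
  x = 2: [0↦2, 1↦6, 2↦6, 3↦2, 4↦5, 5↦4, 6↦10, 7↦1, 8↦10, 9↦4, 10↦5]  zeros at y ∈ ∅
  x = 3: [0↦6, 1↦1, 2↦3, 3↦1, 4↦6, 5↦7, 6↦4, 7↦8, 8↦8, 9↦4, 10↦7]  zeros at y ∈ ∅
  x = 4: [0↦8, 1↦5, 2↦9, 3↦9, 4↦5, 5↦8, 6↦7, 7↦2, 8↦4, 9↦2, 10↦7]  zeros at y ∈ ∅
  x = 5: [0↦8, 1↦7, 2↦2, 3↦4, 4↦2, 5↦7, 6↦8, 7↦5, 8↦9, 9↦9, 10↦5]  zeros at y ∈ ∅
  x = 6: [0↦6, 1↦7, 2↦4, 3↦8, 4↦8, 5↦4, 6↦7, 7↦6, 8↦1, 9↦3, 10↦1]  zeros at y ∈ ∅
  x = 7: [0↦2, 1↦5, 2↦4, 3↦10, 4↦1, 5↦10, 6↦4, 7↦5, 8↦2, 9↦6, 10↦6]  zeros at y ∈ ∅
  x = 8: [0↦7, 1↦1, 2↦2, 3↦10, 4↦3, 5↦3, 6↦10, 7↦2, 8↦1, 9↦7, 10↦9]  zeros at y ∈ ∅
  x = 9: [0↦10, 1↦6, 2↦9, 3↦8, 4↦3, 5↦5, 6↦3, 7↦8, 8↦9, 9↦6, 10↦10]  zeros at y ∈ ∅
  x = 10: [0↦0, 1↦9, 2↦3, 3↦4, 4↦1, 5↦5, 6↦5, 7↦1, 8↦4, 9↦3, 10↦9]  zeros at y ∈ {0}
Collecting zeros: affine points = {(10, 0)}.
Total count |C(F_11)_aff| = 1.


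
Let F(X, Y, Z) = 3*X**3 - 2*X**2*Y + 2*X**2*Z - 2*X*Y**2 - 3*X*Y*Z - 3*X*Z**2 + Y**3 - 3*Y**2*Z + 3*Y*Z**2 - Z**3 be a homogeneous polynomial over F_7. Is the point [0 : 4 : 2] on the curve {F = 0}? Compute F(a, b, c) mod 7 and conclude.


F(0,4,2) ≡ 1 (mod 7); P is NOT on the curve.

Evaluate F(0, 4, 2) term-by-term (mod 7).
  3*X**3 ↦ 3·0·1·1 = 0
  -2*X**2*Y ↦ -2·0·4·1 = 0
  2*X**2*Z ↦ 2·0·1·2 = 0
  -2*X*Y**2 ↦ -2·0·16·1 = 0
  -3*X*Y*Z ↦ -3·0·4·2 = 0
  -3*X*Z**2 ↦ -3·0·1·4 = 0
  Y**3 ↦ 1·1·64·1 = 64
  -3*Y**2*Z ↦ -3·1·16·2 = -96
  3*Y*Z**2 ↦ 3·1·4·4 = 48
  -Z**3 ↦ -1·1·1·8 = -8
Sum: F(0, 4, 2) = (0) + (0) + (0) + (0) + (0) + (0) + (64) + (-96) + (48) + (-8) = 8.
Reducing mod 7: 8 ≡ 1 (mod 7).
Since F(a, b, c) ≡ 1 ≠ 0 (mod 7), P does NOT lie on the curve.


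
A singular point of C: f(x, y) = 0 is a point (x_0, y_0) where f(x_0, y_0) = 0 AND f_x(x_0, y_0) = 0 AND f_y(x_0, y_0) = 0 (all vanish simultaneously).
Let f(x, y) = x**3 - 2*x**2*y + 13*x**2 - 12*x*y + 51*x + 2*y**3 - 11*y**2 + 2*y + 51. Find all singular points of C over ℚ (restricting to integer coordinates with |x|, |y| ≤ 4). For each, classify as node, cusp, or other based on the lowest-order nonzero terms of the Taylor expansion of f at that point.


Singular points: {(-3, 2)}; classification: cusp.

Compute partial derivatives:
  f_x = 3*x**2 - 4*x*y + 26*x - 12*y + 51.
  f_y = -2*x**2 - 12*x + 6*y**2 - 22*y + 2.
Scan x_0 ∈ {−4, ..., 4}. For each x_0, f_y(x_0, y) is a polynomial in y; find its integer roots y ∈ {−4, ..., 4}, then test f_x and f at those candidates.
  x = -4: f_y(-4, y) = 6*y**2 - 22*y + 18; no integer root y with |y| ≤ 4.
  x = -3: f_y(-3, y) = 6*y**2 - 22*y + 20; vanishes at y ∈ {2}. (-3, 2): f_x = 0, f = 0 — SINGULAR.
  x = -2: f_y(-2, y) = 6*y**2 - 22*y + 18; no integer root y with |y| ≤ 4.
  x = -1: f_y(-1, y) = 6*y**2 - 22*y + 12; vanishes at y ∈ {3}. (-1, 3): f_x = 4 ≠ 0.
  x = 0: f_y(0, y) = 6*y**2 - 22*y + 2; no integer root y with |y| ≤ 4.
  x = 1: f_y(1, y) = 6*y**2 - 22*y - 12; no integer root y with |y| ≤ 4.
  x = 2: f_y(2, y) = 6*y**2 - 22*y - 30; no integer root y with |y| ≤ 4.
  x = 3: f_y(3, y) = 6*y**2 - 22*y - 52; no integer root y with |y| ≤ 4.
  x = 4: f_y(4, y) = 6*y**2 - 22*y - 78; no integer root y with |y| ≤ 4.
Only singular point on the grid: (-3, 2).
Classify: substitute x = -3 + u, y = 2 + v and expand: f = u**3 - 2*u**2*v + 2*v**3 + v**2.
No constant or linear terms (consistent with a singular point). Quadratic part: v**2. Cubic part: u**3 - 2*u**2*v + 2*v**3.
The quadratic part v**2 is a perfect square, so there is a single (double) tangent line v = 0, i.e. y = 2. Restricting the cubic part to that line (v = 0) leaves u**3 ≠ 0, so f is not divisible by v and the branch is v² ≈ -u**3 to lowest order — this is a cusp.
Classification: cusp.


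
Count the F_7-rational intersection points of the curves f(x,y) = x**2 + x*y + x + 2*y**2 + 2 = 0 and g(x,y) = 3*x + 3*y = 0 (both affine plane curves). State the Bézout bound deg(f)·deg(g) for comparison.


Common zeros: ∅; count = 0; Bézout bound = 2.

deg(f) = 2, deg(g) = 1, so Bézout bound = 2.
Scan x ∈ F_7. For each x, list the y ∈ F_7 with f(x, y) ≡ 0 and those with g(x, y) ≡ 0 (mod 7); the common zeros in that column are the intersection.
  x = 0: f ≡ 0 at y ∈ ∅; g ≡ 0 at y ∈ {0}; common: ∅.
  x = 1: f ≡ 0 at y ∈ {1, 2}; g ≡ 0 at y ∈ {6}; common: ∅.
  x = 2: f ≡ 0 at y ∈ ∅; g ≡ 0 at y ∈ {5}; common: ∅.
  x = 3: f ≡ 0 at y ∈ {0, 2}; g ≡ 0 at y ∈ {4}; common: ∅.
  x = 4: f ≡ 0 at y ∈ {1, 4}; g ≡ 0 at y ∈ {3}; common: ∅.
  x = 5: f ≡ 0 at y ∈ {4}; g ≡ 0 at y ∈ {2}; common: ∅.
  x = 6: f ≡ 0 at y ∈ ∅; g ≡ 0 at y ∈ {1}; common: ∅.
Collecting: common zeros = ∅, so the count is 0.
Comparison with the Bézout bound: 0 ≤ 2 = deg(f)·deg(g), as expected for curves with no common component (the affine F_7-count falls short of the bound because intersections may lie at infinity, over extension fields, or carry multiplicity).


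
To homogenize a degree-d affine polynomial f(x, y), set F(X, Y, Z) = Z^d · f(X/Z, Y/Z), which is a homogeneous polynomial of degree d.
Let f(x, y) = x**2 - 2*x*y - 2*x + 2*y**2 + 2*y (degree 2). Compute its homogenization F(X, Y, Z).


F(X, Y, Z) = X**2 - 2*X*Y - 2*X*Z + 2*Y**2 + 2*Y*Z

deg(f) = 2.
Substitute x = X/Z, y = Y/Z into f, then multiply by Z^2.
  monomial 1·x^2·y^0 ↦ 1·X^2·Y^0·Z^0.
  monomial -2·x^1·y^1 ↦ -2·X^1·Y^1·Z^0.
  monomial -2·x^1·y^0 ↦ -2·X^1·Y^0·Z^1.
  monomial 2·x^0·y^2 ↦ 2·X^0·Y^2·Z^0.
  monomial 2·x^0·y^1 ↦ 2·X^0·Y^1·Z^1.
Collecting: F(X, Y, Z) = X**2 - 2*X*Y - 2*X*Z + 2*Y**2 + 2*Y*Z.


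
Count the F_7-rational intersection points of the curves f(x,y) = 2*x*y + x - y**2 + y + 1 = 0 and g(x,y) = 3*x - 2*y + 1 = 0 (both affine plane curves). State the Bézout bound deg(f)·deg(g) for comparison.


Common zeros: {(3, 5), (6, 6)}; count = 2; Bézout bound = 2.

deg(f) = 2, deg(g) = 1, so Bézout bound = 2.
Scan x ∈ F_7. For each x, list the y ∈ F_7 with f(x, y) ≡ 0 and those with g(x, y) ≡ 0 (mod 7); the common zeros in that column are the intersection.
  x = 0: f ≡ 0 at y ∈ ∅; g ≡ 0 at y ∈ {4}; common: ∅.
  x = 1: f ≡ 0 at y ∈ ∅; g ≡ 0 at y ∈ {2}; common: ∅.
  x = 2: f ≡ 0 at y ∈ {1, 4}; g ≡ 0 at y ∈ {0}; common: ∅.
  x = 3: f ≡ 0 at y ∈ {2, 5}; g ≡ 0 at y ∈ {5}; common: {5}.
  x = 4: f ≡ 0 at y ∈ ∅; g ≡ 0 at y ∈ {3}; common: ∅.
  x = 5: f ≡ 0 at y ∈ ∅; g ≡ 0 at y ∈ {1}; common: ∅.
  x = 6: f ≡ 0 at y ∈ {0, 6}; g ≡ 0 at y ∈ {6}; common: {6}.
Collecting: common zeros = {(3, 5), (6, 6)}, so the count is 2.
Comparison with the Bézout bound: 2 ≤ 2 = deg(f)·deg(g), as expected for curves with no common component (the bound is attained).


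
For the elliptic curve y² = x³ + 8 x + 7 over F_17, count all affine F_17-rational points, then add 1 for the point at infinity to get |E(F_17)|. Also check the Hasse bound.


Affine points = {(1, 4), (1, 13), (4, 1), (4, 16), (5, 6), (5, 11), (6, 4), (6, 13), (7, 7), (7, 10), (9, 3), (9, 14), (10, 4), (10, 13), (11, 7), (11, 10), (13, 8), (13, 9), (15, 0), (16, 7), (16, 10)}; affine count = 21; |E(F_17)| = 22.

Discriminant check: Δ ∝ 4a³ + 27b² = 4·8³ + 27·7² = 4·512 + 27·49 ≡ 5 (mod 17). Nonzero ⇒ E is nonsingular.
For each x ∈ F_17, compute rhs = x³ + 8·x + 7 mod 17, then count y ∈ F_17 with y² ≡ rhs.
  x = 0: rhs = 7, matching y values: none (0 points).
  x = 1: rhs = 16, matching y values: 4, 13 (2 points).
  x = 2: rhs = 14, matching y values: none (0 points).
  x = 3: rhs = 7, matching y values: none (0 points).
  x = 4: rhs = 1, matching y values: 1, 16 (2 points).
  x = 5: rhs = 2, matching y values: 6, 11 (2 points).
  x = 6: rhs = 16, matching y values: 4, 13 (2 points).
  x = 7: rhs = 15, matching y values: 7, 10 (2 points).
  x = 8: rhs = 5, matching y values: none (0 points).
  x = 9: rhs = 9, matching y values: 3, 14 (2 points).
  x = 10: rhs = 16, matching y values: 4, 13 (2 points).
  x = 11: rhs = 15, matching y values: 7, 10 (2 points).
  x = 12: rhs = 12, matching y values: none (0 points).
  x = 13: rhs = 13, matching y values: 8, 9 (2 points).
  x = 14: rhs = 7, matching y values: none (0 points).
  x = 15: rhs = 0, matching y values: 0 (1 points).
  x = 16: rhs = 15, matching y values: 7, 10 (2 points).
Total affine count: 21.
Full point count |E(F_17)| = 21 + 1 = 22.
Hasse bound: |22 − (17+1)| = |4| = 4 ≤ 2√17 ≈ 8.2462 ✓.


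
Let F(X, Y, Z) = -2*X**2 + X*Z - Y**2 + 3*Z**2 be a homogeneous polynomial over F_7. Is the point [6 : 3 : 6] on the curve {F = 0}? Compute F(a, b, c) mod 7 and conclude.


F(6,3,6) ≡ 0 (mod 7); P is on the curve.

Evaluate F(6, 3, 6) term-by-term (mod 7).
  -2*X**2 ↦ -2·36·1·1 = -72
  X*Z ↦ 1·6·1·6 = 36
  -Y**2 ↦ -1·1·9·1 = -9
  3*Z**2 ↦ 3·1·1·36 = 108
Sum: F(6, 3, 6) = (-72) + (36) + (-9) + (108) = 63.
Reducing mod 7: 63 ≡ 0 (mod 7).
Since F(a, b, c) ≡ 0 (mod 7), P lies on the curve.


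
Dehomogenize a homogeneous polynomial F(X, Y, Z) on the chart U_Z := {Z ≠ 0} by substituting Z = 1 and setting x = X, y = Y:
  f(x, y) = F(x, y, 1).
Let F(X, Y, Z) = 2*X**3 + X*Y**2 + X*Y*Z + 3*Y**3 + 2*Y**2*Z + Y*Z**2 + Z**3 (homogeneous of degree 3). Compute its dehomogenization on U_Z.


f(x, y) = 2*x**3 + x*y**2 + x*y + 3*y**3 + 2*y**2 + y + 1

On U_Z we set Z = 1. Each monomial c·X^i·Y^j·Z^k in F becomes c·x^i·y^j·1^k = c·x^i·y^j.
Substituting Z = 1: F(X, Y, 1) = 2*x**3 + x*y**2 + x*y + 3*y**3 + 2*y**2 + y + 1.
Note: deg(f) ≤ deg(F) = 3; strict inequality happens when F is divisible by Z (lost terms).


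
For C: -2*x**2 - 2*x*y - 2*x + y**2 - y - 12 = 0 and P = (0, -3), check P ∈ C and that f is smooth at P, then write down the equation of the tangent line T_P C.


Tangent line at P: 4*x - 7*y - 21 = 0.

Step 1: f(0, -3) = 0, so P lies on C.
Step 2: partial derivatives
  f_x(x, y) = -4*x - 2*y - 2, f_y(x, y) = -2*x + 2*y - 1.
  f_x(P) = 4, f_y(P) = -7 (gradient nonzero, so P is smooth).
Step 3: tangent line at P: 4·(x − 0) + -7·(y − -3) = 0.
Expanding: 4*x - 7*y - 21 = 0.


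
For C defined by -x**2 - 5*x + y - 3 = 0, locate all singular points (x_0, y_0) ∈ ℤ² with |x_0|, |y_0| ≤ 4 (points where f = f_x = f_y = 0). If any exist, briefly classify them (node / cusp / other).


No singular points in the scanned grid; C is smooth there.

Compute partial derivatives:
  f_x = -2*x - 5.
  f_y = 1.
f_y = 1 is a nonzero constant, so f_y never vanishes: no point (x, y) can satisfy f = f_x = f_y = 0. In particular no (x, y) ∈ {−4, ..., 4}² is singular; the curve is smooth.


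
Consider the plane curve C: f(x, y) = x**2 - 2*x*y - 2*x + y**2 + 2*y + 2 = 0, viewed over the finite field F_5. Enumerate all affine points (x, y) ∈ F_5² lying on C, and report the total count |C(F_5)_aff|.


Affine F_5-points: {(0, 1), (0, 2), (1, 2), (1, 3), (2, 3), (2, 4), (3, 0), (3, 4), (4, 0), (4, 1)}; count = 10.

For each of the 25 pairs (x, y) ∈ F_5², evaluate f(x, y) mod 5. Record the zeros.
  x = 0: [0↦2, 1↦0, 2↦0, 3↦2, 4↦1]  zeros at y ∈ {1, 2}
  x = 1: [0↦1, 1↦2, 2↦0, 3↦0, 4↦2]  zeros at y ∈ {2, 3}
  x = 2: [0↦2, 1↦1, 2↦2, 3↦0, 4↦0]  zeros at y ∈ {3, 4}
  x = 3: [0↦0, 1↦2, 2↦1, 3↦2, 4↦0]  zeros at y ∈ {0, 4}
  x = 4: [0↦0, 1↦0, 2↦2, 3↦1, 4↦2]  zeros at y ∈ {0, 1}
Collecting zeros: affine points = {(0, 1), (0, 2), (1, 2), (1, 3), (2, 3), (2, 4), (3, 0), (3, 4), (4, 0), (4, 1)}.
Total count |C(F_5)_aff| = 10.
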